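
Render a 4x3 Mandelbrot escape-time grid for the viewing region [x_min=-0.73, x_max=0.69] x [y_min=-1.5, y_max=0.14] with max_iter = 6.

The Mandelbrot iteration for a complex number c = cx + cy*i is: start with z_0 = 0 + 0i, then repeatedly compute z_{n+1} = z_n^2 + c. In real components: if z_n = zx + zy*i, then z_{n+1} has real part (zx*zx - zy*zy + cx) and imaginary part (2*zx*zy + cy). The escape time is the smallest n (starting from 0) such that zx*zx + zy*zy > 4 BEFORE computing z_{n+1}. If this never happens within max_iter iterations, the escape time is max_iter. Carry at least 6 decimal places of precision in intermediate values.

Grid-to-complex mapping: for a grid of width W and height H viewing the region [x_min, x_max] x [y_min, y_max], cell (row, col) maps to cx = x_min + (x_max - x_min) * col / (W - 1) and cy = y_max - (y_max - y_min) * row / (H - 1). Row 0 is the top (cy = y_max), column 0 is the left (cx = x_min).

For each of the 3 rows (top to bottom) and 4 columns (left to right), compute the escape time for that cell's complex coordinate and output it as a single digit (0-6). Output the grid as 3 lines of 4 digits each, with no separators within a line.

Answer: 6663
5663
2222

Derivation:
(row=0, col=0): c = -0.7300 + 0.1400i → escape time 6
(row=0, col=1): c = -0.2567 + 0.1400i → escape time 6
(row=0, col=2): c = 0.2167 + 0.1400i → escape time 6
(row=0, col=3): c = 0.6900 + 0.1400i → escape time 3
(row=1, col=0): c = -0.7300 + -0.6800i → escape time 5
(row=1, col=1): c = -0.2567 + -0.6800i → escape time 6
(row=1, col=2): c = 0.2167 + -0.6800i → escape time 6
(row=1, col=3): c = 0.6900 + -0.6800i → escape time 3
(row=2, col=0): c = -0.7300 + -1.5000i → escape time 2
(row=2, col=1): c = -0.2567 + -1.5000i → escape time 2
(row=2, col=2): c = 0.2167 + -1.5000i → escape time 2
(row=2, col=3): c = 0.6900 + -1.5000i → escape time 2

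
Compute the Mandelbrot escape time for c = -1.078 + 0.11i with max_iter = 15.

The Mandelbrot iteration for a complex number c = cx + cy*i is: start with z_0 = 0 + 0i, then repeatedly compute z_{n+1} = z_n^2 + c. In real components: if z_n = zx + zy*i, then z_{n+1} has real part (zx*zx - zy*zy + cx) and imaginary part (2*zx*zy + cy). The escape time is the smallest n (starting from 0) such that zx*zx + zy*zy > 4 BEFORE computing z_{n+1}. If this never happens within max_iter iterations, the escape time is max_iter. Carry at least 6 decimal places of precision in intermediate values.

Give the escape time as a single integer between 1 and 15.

z_0 = 0 + 0i, c = -1.0780 + 0.1100i
Iter 1: z = -1.0780 + 0.1100i, |z|^2 = 1.1742
Iter 2: z = 0.0720 + -0.1272i, |z|^2 = 0.0214
Iter 3: z = -1.0890 + 0.0917i, |z|^2 = 1.1943
Iter 4: z = 0.0995 + -0.0897i, |z|^2 = 0.0179
Iter 5: z = -1.0761 + 0.0922i, |z|^2 = 1.1666
Iter 6: z = 0.0716 + -0.0883i, |z|^2 = 0.0129
Iter 7: z = -1.0807 + 0.0973i, |z|^2 = 1.1773
Iter 8: z = 0.0804 + -0.1004i, |z|^2 = 0.0165
Iter 9: z = -1.0816 + 0.0939i, |z|^2 = 1.1787
Iter 10: z = 0.0831 + -0.0930i, |z|^2 = 0.0156
Iter 11: z = -1.0798 + 0.0945i, |z|^2 = 1.1748
Iter 12: z = 0.0789 + -0.0942i, |z|^2 = 0.0151
Iter 13: z = -1.0806 + 0.0951i, |z|^2 = 1.1768
Iter 14: z = 0.0807 + -0.0956i, |z|^2 = 0.0157

Answer: 15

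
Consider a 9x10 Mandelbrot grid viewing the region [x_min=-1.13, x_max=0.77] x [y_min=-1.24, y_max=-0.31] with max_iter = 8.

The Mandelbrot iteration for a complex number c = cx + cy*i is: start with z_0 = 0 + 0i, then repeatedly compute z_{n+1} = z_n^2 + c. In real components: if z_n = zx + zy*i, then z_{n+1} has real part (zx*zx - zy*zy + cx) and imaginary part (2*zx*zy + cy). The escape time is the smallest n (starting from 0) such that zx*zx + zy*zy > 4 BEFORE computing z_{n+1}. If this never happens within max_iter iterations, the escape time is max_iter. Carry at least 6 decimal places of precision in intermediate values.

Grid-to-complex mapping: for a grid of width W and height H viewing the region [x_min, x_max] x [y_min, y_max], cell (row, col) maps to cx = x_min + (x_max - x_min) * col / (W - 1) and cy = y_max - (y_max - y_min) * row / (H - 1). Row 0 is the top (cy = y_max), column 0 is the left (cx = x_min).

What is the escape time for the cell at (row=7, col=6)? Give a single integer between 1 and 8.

Answer: 3

Derivation:
z_0 = 0 + 0i, c = 0.2950 + -1.0333i
Iter 1: z = 0.2950 + -1.0333i, |z|^2 = 1.1548
Iter 2: z = -0.6858 + -1.6430i, |z|^2 = 3.1697
Iter 3: z = -1.9342 + 1.2201i, |z|^2 = 5.2296
Escaped at iteration 3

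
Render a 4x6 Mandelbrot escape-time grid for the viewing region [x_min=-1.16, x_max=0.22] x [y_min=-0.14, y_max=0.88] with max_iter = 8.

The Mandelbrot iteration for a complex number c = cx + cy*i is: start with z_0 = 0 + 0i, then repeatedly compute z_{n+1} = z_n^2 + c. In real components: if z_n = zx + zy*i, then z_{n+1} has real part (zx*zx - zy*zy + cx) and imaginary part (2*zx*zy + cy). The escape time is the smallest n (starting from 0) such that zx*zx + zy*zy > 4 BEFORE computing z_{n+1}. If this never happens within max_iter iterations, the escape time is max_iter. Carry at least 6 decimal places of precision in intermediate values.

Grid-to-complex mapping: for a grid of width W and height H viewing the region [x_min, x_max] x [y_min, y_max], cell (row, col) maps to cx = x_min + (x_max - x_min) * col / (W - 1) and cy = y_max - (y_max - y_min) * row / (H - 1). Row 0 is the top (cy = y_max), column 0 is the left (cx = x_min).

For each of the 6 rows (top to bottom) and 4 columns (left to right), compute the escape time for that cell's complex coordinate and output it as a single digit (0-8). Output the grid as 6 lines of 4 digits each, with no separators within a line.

Answer: 3484
3587
5888
8888
8888
8888

Derivation:
(row=0, col=0): c = -1.1600 + 0.8800i → escape time 3
(row=0, col=1): c = -0.7000 + 0.8800i → escape time 4
(row=0, col=2): c = -0.2400 + 0.8800i → escape time 8
(row=0, col=3): c = 0.2200 + 0.8800i → escape time 4
(row=1, col=0): c = -1.1600 + 0.6760i → escape time 3
(row=1, col=1): c = -0.7000 + 0.6760i → escape time 5
(row=1, col=2): c = -0.2400 + 0.6760i → escape time 8
(row=1, col=3): c = 0.2200 + 0.6760i → escape time 7
(row=2, col=0): c = -1.1600 + 0.4720i → escape time 5
(row=2, col=1): c = -0.7000 + 0.4720i → escape time 8
(row=2, col=2): c = -0.2400 + 0.4720i → escape time 8
(row=2, col=3): c = 0.2200 + 0.4720i → escape time 8
(row=3, col=0): c = -1.1600 + 0.2680i → escape time 8
(row=3, col=1): c = -0.7000 + 0.2680i → escape time 8
(row=3, col=2): c = -0.2400 + 0.2680i → escape time 8
(row=3, col=3): c = 0.2200 + 0.2680i → escape time 8
(row=4, col=0): c = -1.1600 + 0.0640i → escape time 8
(row=4, col=1): c = -0.7000 + 0.0640i → escape time 8
(row=4, col=2): c = -0.2400 + 0.0640i → escape time 8
(row=4, col=3): c = 0.2200 + 0.0640i → escape time 8
(row=5, col=0): c = -1.1600 + -0.1400i → escape time 8
(row=5, col=1): c = -0.7000 + -0.1400i → escape time 8
(row=5, col=2): c = -0.2400 + -0.1400i → escape time 8
(row=5, col=3): c = 0.2200 + -0.1400i → escape time 8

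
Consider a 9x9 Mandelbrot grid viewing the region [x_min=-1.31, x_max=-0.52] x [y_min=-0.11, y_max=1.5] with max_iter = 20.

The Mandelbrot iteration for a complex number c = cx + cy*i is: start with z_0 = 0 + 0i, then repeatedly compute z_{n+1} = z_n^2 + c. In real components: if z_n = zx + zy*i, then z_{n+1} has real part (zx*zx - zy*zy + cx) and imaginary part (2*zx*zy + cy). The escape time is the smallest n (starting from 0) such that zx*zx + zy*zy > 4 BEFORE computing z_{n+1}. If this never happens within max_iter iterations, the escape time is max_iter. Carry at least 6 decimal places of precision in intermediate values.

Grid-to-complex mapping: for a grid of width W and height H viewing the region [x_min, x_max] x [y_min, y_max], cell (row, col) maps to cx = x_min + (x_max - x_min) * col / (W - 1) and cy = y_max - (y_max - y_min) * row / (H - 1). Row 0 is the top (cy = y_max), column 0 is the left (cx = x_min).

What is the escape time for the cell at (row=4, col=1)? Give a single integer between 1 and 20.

Answer: 3

Derivation:
z_0 = 0 + 0i, c = -1.2113 + 0.6950i
Iter 1: z = -1.2113 + 0.6950i, |z|^2 = 1.9502
Iter 2: z = -0.2271 + -0.9886i, |z|^2 = 1.0290
Iter 3: z = -2.1371 + 1.1441i, |z|^2 = 5.8761
Escaped at iteration 3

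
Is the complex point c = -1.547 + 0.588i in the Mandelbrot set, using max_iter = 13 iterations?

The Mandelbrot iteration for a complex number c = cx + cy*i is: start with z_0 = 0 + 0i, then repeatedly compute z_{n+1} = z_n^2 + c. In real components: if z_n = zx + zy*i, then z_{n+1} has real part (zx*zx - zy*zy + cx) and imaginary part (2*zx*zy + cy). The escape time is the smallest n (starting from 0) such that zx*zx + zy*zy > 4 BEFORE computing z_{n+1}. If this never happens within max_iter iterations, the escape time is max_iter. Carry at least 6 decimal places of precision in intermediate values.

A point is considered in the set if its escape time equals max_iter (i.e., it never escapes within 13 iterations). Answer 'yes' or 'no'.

z_0 = 0 + 0i, c = -1.5470 + 0.5880i
Iter 1: z = -1.5470 + 0.5880i, |z|^2 = 2.7390
Iter 2: z = 0.5005 + -1.2313i, |z|^2 = 1.7665
Iter 3: z = -2.8126 + -0.6444i, |z|^2 = 8.3258
Escaped at iteration 3

Answer: no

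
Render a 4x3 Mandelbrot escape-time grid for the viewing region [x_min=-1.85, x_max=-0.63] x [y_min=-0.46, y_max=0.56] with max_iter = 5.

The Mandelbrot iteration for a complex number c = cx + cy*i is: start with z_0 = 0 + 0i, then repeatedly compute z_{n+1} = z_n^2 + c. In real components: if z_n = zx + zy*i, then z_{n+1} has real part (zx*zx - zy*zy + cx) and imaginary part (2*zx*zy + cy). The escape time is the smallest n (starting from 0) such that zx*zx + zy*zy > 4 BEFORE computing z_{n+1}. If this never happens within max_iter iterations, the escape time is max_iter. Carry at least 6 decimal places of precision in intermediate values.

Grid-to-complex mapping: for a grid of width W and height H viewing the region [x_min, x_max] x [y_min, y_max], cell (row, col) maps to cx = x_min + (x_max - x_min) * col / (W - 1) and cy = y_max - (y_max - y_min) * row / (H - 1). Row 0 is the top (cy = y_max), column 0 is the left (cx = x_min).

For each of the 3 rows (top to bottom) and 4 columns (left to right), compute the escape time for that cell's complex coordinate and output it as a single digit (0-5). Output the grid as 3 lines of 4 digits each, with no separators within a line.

(row=0, col=0): c = -1.8500 + 0.5600i → escape time 3
(row=0, col=1): c = -1.4433 + 0.5600i → escape time 3
(row=0, col=2): c = -1.0367 + 0.5600i → escape time 5
(row=0, col=3): c = -0.6300 + 0.5600i → escape time 5
(row=1, col=0): c = -1.8500 + 0.0500i → escape time 5
(row=1, col=1): c = -1.4433 + 0.0500i → escape time 5
(row=1, col=2): c = -1.0367 + 0.0500i → escape time 5
(row=1, col=3): c = -0.6300 + 0.0500i → escape time 5
(row=2, col=0): c = -1.8500 + -0.4600i → escape time 3
(row=2, col=1): c = -1.4433 + -0.4600i → escape time 3
(row=2, col=2): c = -1.0367 + -0.4600i → escape time 5
(row=2, col=3): c = -0.6300 + -0.4600i → escape time 5

Answer: 3355
5555
3355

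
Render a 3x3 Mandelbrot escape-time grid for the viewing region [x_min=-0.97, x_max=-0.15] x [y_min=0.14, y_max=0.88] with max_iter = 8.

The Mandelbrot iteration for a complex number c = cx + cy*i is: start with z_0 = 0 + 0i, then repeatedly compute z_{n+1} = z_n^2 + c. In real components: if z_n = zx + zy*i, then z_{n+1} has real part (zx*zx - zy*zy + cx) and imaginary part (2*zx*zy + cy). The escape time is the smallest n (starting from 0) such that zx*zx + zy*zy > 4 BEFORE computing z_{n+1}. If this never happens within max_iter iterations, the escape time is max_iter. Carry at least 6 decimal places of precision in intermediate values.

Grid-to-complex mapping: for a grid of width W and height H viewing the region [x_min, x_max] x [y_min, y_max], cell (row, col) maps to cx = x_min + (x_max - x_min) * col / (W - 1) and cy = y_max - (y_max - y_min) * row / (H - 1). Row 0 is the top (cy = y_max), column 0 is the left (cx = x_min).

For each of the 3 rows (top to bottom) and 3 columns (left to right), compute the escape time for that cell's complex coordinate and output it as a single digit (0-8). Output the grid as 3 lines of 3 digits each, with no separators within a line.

(row=0, col=0): c = -0.9700 + 0.8800i → escape time 3
(row=0, col=1): c = -0.5600 + 0.8800i → escape time 4
(row=0, col=2): c = -0.1500 + 0.8800i → escape time 8
(row=1, col=0): c = -0.9700 + 0.5100i → escape time 5
(row=1, col=1): c = -0.5600 + 0.5100i → escape time 8
(row=1, col=2): c = -0.1500 + 0.5100i → escape time 8
(row=2, col=0): c = -0.9700 + 0.1400i → escape time 8
(row=2, col=1): c = -0.5600 + 0.1400i → escape time 8
(row=2, col=2): c = -0.1500 + 0.1400i → escape time 8

Answer: 348
588
888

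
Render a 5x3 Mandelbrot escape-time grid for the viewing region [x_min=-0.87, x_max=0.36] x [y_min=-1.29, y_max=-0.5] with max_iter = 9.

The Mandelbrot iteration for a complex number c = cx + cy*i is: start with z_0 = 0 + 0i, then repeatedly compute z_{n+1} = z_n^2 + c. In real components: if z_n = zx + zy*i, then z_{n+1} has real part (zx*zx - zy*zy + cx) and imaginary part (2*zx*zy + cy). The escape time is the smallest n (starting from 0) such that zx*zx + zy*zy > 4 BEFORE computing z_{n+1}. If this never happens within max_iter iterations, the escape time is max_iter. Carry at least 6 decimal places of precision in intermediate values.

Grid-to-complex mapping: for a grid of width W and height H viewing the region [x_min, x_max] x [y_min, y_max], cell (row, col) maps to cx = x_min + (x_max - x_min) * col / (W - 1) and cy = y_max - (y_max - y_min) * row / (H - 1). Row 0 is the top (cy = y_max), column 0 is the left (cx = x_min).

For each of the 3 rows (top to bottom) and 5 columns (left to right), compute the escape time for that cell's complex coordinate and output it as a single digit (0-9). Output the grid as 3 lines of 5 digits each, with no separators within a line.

(row=0, col=0): c = -0.8700 + -0.5000i → escape time 5
(row=0, col=1): c = -0.5625 + -0.5000i → escape time 9
(row=0, col=2): c = -0.2550 + -0.5000i → escape time 9
(row=0, col=3): c = 0.0525 + -0.5000i → escape time 9
(row=0, col=4): c = 0.3600 + -0.5000i → escape time 9
(row=1, col=0): c = -0.8700 + -0.8950i → escape time 3
(row=1, col=1): c = -0.5625 + -0.8950i → escape time 4
(row=1, col=2): c = -0.2550 + -0.8950i → escape time 8
(row=1, col=3): c = 0.0525 + -0.8950i → escape time 6
(row=1, col=4): c = 0.3600 + -0.8950i → escape time 4
(row=2, col=0): c = -0.8700 + -1.2900i → escape time 2
(row=2, col=1): c = -0.5625 + -1.2900i → escape time 3
(row=2, col=2): c = -0.2550 + -1.2900i → escape time 3
(row=2, col=3): c = 0.0525 + -1.2900i → escape time 2
(row=2, col=4): c = 0.3600 + -1.2900i → escape time 2

Answer: 59999
34864
23322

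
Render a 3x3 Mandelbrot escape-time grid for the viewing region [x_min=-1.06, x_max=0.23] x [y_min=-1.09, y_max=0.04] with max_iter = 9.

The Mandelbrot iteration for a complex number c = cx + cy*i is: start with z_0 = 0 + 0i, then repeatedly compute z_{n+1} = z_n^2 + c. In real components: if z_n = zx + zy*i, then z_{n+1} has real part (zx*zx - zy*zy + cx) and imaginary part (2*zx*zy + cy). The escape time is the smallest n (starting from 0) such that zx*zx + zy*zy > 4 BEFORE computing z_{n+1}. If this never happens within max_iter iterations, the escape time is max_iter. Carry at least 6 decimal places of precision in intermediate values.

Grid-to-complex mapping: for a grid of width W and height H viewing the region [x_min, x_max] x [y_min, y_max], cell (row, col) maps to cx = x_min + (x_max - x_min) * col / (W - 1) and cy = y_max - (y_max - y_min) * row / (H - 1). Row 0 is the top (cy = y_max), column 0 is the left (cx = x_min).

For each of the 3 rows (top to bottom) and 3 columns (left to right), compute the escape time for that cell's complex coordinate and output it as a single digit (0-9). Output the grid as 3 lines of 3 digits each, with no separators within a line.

Answer: 999
599
343

Derivation:
(row=0, col=0): c = -1.0600 + 0.0400i → escape time 9
(row=0, col=1): c = -0.4150 + 0.0400i → escape time 9
(row=0, col=2): c = 0.2300 + 0.0400i → escape time 9
(row=1, col=0): c = -1.0600 + -0.5250i → escape time 5
(row=1, col=1): c = -0.4150 + -0.5250i → escape time 9
(row=1, col=2): c = 0.2300 + -0.5250i → escape time 9
(row=2, col=0): c = -1.0600 + -1.0900i → escape time 3
(row=2, col=1): c = -0.4150 + -1.0900i → escape time 4
(row=2, col=2): c = 0.2300 + -1.0900i → escape time 3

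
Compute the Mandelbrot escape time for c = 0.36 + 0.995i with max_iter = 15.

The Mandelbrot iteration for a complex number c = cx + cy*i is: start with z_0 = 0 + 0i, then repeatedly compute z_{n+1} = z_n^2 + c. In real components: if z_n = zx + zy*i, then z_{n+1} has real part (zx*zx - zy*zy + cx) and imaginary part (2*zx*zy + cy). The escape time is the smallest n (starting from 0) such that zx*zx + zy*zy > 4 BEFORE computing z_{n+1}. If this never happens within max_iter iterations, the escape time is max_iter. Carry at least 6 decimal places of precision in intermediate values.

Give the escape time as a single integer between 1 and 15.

z_0 = 0 + 0i, c = 0.3600 + 0.9950i
Iter 1: z = 0.3600 + 0.9950i, |z|^2 = 1.1196
Iter 2: z = -0.5004 + 1.7114i, |z|^2 = 3.1793
Iter 3: z = -2.3185 + -0.7179i, |z|^2 = 5.8906
Escaped at iteration 3

Answer: 3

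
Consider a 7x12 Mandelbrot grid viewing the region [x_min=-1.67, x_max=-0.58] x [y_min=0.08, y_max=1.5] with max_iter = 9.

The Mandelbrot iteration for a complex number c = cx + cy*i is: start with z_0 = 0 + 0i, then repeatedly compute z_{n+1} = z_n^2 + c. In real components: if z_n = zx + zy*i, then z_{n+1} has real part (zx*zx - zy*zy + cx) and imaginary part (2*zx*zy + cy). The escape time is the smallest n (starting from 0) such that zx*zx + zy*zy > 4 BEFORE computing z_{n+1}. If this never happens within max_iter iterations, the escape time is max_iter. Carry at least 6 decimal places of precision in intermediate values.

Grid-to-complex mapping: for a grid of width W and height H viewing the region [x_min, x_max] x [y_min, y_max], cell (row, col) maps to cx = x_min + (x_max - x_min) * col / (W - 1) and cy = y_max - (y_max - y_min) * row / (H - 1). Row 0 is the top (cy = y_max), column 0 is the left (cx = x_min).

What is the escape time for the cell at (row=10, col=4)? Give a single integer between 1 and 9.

Answer: 9

Derivation:
z_0 = 0 + 0i, c = -0.9433 + 0.2091i
Iter 1: z = -0.9433 + 0.2091i, |z|^2 = 0.9336
Iter 2: z = -0.0972 + -0.1854i, |z|^2 = 0.0438
Iter 3: z = -0.9683 + 0.2451i, |z|^2 = 0.9976
Iter 4: z = -0.0659 + -0.2656i, |z|^2 = 0.0749
Iter 5: z = -1.0095 + 0.2441i, |z|^2 = 1.0787
Iter 6: z = 0.0162 + -0.2837i, |z|^2 = 0.0808
Iter 7: z = -1.0236 + 0.1999i, |z|^2 = 1.0877
Iter 8: z = 0.0644 + -0.2001i, |z|^2 = 0.0442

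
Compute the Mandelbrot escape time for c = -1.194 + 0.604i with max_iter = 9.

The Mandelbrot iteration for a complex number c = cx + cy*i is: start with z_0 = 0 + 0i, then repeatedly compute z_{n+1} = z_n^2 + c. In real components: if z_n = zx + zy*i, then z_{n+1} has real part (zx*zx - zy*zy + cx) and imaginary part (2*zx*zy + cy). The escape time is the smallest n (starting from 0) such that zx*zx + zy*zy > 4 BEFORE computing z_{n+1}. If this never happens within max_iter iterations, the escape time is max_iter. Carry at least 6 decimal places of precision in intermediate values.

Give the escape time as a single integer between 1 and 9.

z_0 = 0 + 0i, c = -1.1940 + 0.6040i
Iter 1: z = -1.1940 + 0.6040i, |z|^2 = 1.7905
Iter 2: z = -0.1332 + -0.8384i, |z|^2 = 0.7206
Iter 3: z = -1.8791 + 0.8273i, |z|^2 = 4.2154
Escaped at iteration 3

Answer: 3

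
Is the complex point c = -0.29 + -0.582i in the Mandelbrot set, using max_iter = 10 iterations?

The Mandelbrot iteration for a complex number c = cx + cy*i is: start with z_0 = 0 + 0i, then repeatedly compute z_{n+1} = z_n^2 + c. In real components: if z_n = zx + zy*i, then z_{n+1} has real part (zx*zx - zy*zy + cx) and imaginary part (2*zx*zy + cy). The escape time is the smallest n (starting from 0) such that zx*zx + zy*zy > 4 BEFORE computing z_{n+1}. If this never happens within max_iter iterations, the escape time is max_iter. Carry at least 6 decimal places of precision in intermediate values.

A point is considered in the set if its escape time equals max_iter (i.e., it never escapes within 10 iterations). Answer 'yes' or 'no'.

Answer: yes

Derivation:
z_0 = 0 + 0i, c = -0.2900 + -0.5820i
Iter 1: z = -0.2900 + -0.5820i, |z|^2 = 0.4228
Iter 2: z = -0.5446 + -0.2444i, |z|^2 = 0.3564
Iter 3: z = -0.0531 + -0.3157i, |z|^2 = 0.1025
Iter 4: z = -0.3869 + -0.5484i, |z|^2 = 0.4505
Iter 5: z = -0.4411 + -0.1576i, |z|^2 = 0.2194
Iter 6: z = -0.1203 + -0.4429i, |z|^2 = 0.2106
Iter 7: z = -0.4717 + -0.4755i, |z|^2 = 0.4486
Iter 8: z = -0.2936 + -0.1334i, |z|^2 = 0.1040
Iter 9: z = -0.2216 + -0.5037i, |z|^2 = 0.3028
Did not escape in 10 iterations → in set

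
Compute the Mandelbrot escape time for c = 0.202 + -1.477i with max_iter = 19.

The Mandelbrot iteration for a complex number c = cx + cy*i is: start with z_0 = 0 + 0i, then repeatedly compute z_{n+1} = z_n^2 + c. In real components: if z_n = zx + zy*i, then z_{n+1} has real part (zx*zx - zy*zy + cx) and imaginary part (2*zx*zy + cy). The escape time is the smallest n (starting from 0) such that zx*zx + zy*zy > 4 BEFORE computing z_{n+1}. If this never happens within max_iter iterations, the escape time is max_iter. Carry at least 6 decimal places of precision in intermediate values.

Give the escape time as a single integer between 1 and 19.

Answer: 2

Derivation:
z_0 = 0 + 0i, c = 0.2020 + -1.4770i
Iter 1: z = 0.2020 + -1.4770i, |z|^2 = 2.2223
Iter 2: z = -1.9387 + -2.0737i, |z|^2 = 8.0589
Escaped at iteration 2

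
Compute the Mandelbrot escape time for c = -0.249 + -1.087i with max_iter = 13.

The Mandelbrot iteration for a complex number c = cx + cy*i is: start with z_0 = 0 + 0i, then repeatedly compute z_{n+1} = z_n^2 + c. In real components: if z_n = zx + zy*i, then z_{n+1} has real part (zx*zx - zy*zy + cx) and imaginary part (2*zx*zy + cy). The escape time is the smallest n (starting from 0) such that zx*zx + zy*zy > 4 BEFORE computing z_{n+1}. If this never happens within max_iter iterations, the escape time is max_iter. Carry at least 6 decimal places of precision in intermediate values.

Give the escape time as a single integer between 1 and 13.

Answer: 6

Derivation:
z_0 = 0 + 0i, c = -0.2490 + -1.0870i
Iter 1: z = -0.2490 + -1.0870i, |z|^2 = 1.2436
Iter 2: z = -1.3686 + -0.5457i, |z|^2 = 2.1707
Iter 3: z = 1.3262 + 0.4066i, |z|^2 = 1.9242
Iter 4: z = 1.3445 + -0.0086i, |z|^2 = 1.8079
Iter 5: z = 1.5587 + -1.1100i, |z|^2 = 3.6618
Iter 6: z = 0.9485 + -4.5474i, |z|^2 = 21.5789
Escaped at iteration 6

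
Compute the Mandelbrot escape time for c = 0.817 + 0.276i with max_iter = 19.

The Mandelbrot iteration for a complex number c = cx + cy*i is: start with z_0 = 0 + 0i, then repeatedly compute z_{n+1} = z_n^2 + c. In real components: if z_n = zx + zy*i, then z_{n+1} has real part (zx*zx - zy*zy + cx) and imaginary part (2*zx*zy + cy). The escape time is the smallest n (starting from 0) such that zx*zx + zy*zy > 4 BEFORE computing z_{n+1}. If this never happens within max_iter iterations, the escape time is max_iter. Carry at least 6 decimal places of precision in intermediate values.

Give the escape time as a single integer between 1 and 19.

Answer: 3

Derivation:
z_0 = 0 + 0i, c = 0.8170 + 0.2760i
Iter 1: z = 0.8170 + 0.2760i, |z|^2 = 0.7437
Iter 2: z = 1.4083 + 0.7270i, |z|^2 = 2.5119
Iter 3: z = 2.2718 + 2.3236i, |z|^2 = 10.5606
Escaped at iteration 3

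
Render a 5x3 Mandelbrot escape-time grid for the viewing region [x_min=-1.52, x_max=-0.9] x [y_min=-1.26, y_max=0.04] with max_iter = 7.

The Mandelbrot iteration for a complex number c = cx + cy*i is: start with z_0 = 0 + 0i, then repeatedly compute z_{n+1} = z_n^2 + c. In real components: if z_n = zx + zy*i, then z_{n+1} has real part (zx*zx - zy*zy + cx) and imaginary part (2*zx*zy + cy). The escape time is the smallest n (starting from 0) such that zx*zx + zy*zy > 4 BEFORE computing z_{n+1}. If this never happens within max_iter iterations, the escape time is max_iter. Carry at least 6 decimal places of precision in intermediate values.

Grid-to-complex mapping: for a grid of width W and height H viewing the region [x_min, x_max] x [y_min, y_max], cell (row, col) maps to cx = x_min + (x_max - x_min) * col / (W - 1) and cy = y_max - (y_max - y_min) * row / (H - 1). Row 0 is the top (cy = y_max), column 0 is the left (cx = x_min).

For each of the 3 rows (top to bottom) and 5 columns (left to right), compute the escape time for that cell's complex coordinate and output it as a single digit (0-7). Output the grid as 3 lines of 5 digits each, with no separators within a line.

Answer: 77777
33345
22223

Derivation:
(row=0, col=0): c = -1.5200 + 0.0400i → escape time 7
(row=0, col=1): c = -1.3650 + 0.0400i → escape time 7
(row=0, col=2): c = -1.2100 + 0.0400i → escape time 7
(row=0, col=3): c = -1.0550 + 0.0400i → escape time 7
(row=0, col=4): c = -0.9000 + 0.0400i → escape time 7
(row=1, col=0): c = -1.5200 + -0.6100i → escape time 3
(row=1, col=1): c = -1.3650 + -0.6100i → escape time 3
(row=1, col=2): c = -1.2100 + -0.6100i → escape time 3
(row=1, col=3): c = -1.0550 + -0.6100i → escape time 4
(row=1, col=4): c = -0.9000 + -0.6100i → escape time 5
(row=2, col=0): c = -1.5200 + -1.2600i → escape time 2
(row=2, col=1): c = -1.3650 + -1.2600i → escape time 2
(row=2, col=2): c = -1.2100 + -1.2600i → escape time 2
(row=2, col=3): c = -1.0550 + -1.2600i → escape time 2
(row=2, col=4): c = -0.9000 + -1.2600i → escape time 3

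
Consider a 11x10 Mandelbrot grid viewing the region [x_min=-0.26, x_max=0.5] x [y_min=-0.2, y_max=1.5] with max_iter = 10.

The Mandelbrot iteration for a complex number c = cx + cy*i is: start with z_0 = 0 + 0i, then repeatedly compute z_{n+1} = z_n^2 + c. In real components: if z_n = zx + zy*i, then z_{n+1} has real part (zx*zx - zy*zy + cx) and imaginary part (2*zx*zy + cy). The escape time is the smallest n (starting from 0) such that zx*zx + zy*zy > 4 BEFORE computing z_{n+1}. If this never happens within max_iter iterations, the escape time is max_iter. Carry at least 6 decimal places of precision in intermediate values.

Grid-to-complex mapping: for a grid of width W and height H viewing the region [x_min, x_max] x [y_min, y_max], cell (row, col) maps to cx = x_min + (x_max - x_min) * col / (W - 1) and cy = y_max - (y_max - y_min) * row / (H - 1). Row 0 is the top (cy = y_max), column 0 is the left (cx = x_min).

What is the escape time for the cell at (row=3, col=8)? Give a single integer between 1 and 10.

z_0 = 0 + 0i, c = 0.3480 + 0.9333i
Iter 1: z = 0.3480 + 0.9333i, |z|^2 = 0.9922
Iter 2: z = -0.4020 + 1.5829i, |z|^2 = 2.6673
Iter 3: z = -1.9961 + -0.3394i, |z|^2 = 4.0995
Escaped at iteration 3

Answer: 3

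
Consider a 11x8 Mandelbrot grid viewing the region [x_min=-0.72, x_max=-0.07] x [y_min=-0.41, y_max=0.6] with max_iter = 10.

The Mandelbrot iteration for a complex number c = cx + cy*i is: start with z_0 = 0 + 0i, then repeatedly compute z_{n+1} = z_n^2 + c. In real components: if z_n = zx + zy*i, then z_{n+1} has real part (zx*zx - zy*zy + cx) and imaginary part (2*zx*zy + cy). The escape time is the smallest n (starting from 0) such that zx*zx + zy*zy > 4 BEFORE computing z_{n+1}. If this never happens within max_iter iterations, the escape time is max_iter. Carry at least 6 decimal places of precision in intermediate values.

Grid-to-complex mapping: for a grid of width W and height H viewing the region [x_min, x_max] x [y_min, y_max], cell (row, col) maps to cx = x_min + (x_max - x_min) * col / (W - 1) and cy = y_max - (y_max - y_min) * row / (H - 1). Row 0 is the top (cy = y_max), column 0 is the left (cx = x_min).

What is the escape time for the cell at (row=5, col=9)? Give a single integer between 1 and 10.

Answer: 10

Derivation:
z_0 = 0 + 0i, c = -0.1350 + -0.1214i
Iter 1: z = -0.1350 + -0.1214i, |z|^2 = 0.0330
Iter 2: z = -0.1315 + -0.0886i, |z|^2 = 0.0252
Iter 3: z = -0.1256 + -0.0981i, |z|^2 = 0.0254
Iter 4: z = -0.1289 + -0.0968i, |z|^2 = 0.0260
Iter 5: z = -0.1278 + -0.0965i, |z|^2 = 0.0256
Iter 6: z = -0.1280 + -0.0968i, |z|^2 = 0.0257
Iter 7: z = -0.1280 + -0.0967i, |z|^2 = 0.0257
Iter 8: z = -0.1280 + -0.0967i, |z|^2 = 0.0257
Iter 9: z = -0.1280 + -0.0967i, |z|^2 = 0.0257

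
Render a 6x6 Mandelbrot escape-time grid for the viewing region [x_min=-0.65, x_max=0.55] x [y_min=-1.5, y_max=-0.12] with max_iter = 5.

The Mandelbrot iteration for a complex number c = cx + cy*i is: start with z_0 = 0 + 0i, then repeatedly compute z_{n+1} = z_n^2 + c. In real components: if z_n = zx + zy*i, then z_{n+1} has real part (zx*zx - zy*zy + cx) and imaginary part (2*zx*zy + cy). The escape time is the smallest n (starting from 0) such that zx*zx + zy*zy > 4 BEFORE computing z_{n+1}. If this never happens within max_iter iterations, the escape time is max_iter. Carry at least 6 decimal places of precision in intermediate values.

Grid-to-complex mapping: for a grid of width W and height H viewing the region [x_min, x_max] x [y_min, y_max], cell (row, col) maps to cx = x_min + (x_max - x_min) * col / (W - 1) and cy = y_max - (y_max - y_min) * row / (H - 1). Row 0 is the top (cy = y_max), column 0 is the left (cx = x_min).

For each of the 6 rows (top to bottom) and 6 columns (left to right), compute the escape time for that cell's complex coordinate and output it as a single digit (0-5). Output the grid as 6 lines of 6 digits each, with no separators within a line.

(row=0, col=0): c = -0.6500 + -0.1200i → escape time 5
(row=0, col=1): c = -0.4100 + -0.1200i → escape time 5
(row=0, col=2): c = -0.1700 + -0.1200i → escape time 5
(row=0, col=3): c = 0.0700 + -0.1200i → escape time 5
(row=0, col=4): c = 0.3100 + -0.1200i → escape time 5
(row=0, col=5): c = 0.5500 + -0.1200i → escape time 4
(row=1, col=0): c = -0.6500 + -0.3960i → escape time 5
(row=1, col=1): c = -0.4100 + -0.3960i → escape time 5
(row=1, col=2): c = -0.1700 + -0.3960i → escape time 5
(row=1, col=3): c = 0.0700 + -0.3960i → escape time 5
(row=1, col=4): c = 0.3100 + -0.3960i → escape time 5
(row=1, col=5): c = 0.5500 + -0.3960i → escape time 4
(row=2, col=0): c = -0.6500 + -0.6720i → escape time 5
(row=2, col=1): c = -0.4100 + -0.6720i → escape time 5
(row=2, col=2): c = -0.1700 + -0.6720i → escape time 5
(row=2, col=3): c = 0.0700 + -0.6720i → escape time 5
(row=2, col=4): c = 0.3100 + -0.6720i → escape time 5
(row=2, col=5): c = 0.5500 + -0.6720i → escape time 3
(row=3, col=0): c = -0.6500 + -0.9480i → escape time 4
(row=3, col=1): c = -0.4100 + -0.9480i → escape time 5
(row=3, col=2): c = -0.1700 + -0.9480i → escape time 5
(row=3, col=3): c = 0.0700 + -0.9480i → escape time 5
(row=3, col=4): c = 0.3100 + -0.9480i → escape time 4
(row=3, col=5): c = 0.5500 + -0.9480i → escape time 3
(row=4, col=0): c = -0.6500 + -1.2240i → escape time 3
(row=4, col=1): c = -0.4100 + -1.2240i → escape time 3
(row=4, col=2): c = -0.1700 + -1.2240i → escape time 3
(row=4, col=3): c = 0.0700 + -1.2240i → escape time 3
(row=4, col=4): c = 0.3100 + -1.2240i → escape time 2
(row=4, col=5): c = 0.5500 + -1.2240i → escape time 2
(row=5, col=0): c = -0.6500 + -1.5000i → escape time 2
(row=5, col=1): c = -0.4100 + -1.5000i → escape time 2
(row=5, col=2): c = -0.1700 + -1.5000i → escape time 2
(row=5, col=3): c = 0.0700 + -1.5000i → escape time 2
(row=5, col=4): c = 0.3100 + -1.5000i → escape time 2
(row=5, col=5): c = 0.5500 + -1.5000i → escape time 2

Answer: 555554
555554
555553
455543
333322
222222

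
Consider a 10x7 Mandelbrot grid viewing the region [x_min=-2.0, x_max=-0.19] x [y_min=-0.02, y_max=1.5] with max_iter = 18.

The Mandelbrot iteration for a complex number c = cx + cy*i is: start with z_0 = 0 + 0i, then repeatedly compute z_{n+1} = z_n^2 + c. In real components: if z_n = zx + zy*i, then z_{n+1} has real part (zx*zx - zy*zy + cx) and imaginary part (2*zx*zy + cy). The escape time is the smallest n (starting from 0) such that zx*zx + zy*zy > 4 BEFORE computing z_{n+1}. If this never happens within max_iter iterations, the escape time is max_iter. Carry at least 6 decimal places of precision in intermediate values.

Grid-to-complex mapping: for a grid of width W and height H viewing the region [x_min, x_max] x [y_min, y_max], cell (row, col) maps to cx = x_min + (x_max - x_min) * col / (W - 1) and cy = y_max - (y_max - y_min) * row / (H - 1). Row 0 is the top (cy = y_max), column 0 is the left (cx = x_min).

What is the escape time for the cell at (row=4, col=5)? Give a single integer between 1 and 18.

Answer: 5

Derivation:
z_0 = 0 + 0i, c = -0.9944 + 0.4867i
Iter 1: z = -0.9944 + 0.4867i, |z|^2 = 1.2258
Iter 2: z = -0.2424 + -0.4813i, |z|^2 = 0.2904
Iter 3: z = -1.1673 + 0.7200i, |z|^2 = 1.8809
Iter 4: z = -0.1502 + -1.1941i, |z|^2 = 1.4485
Iter 5: z = -2.3979 + 0.8453i, |z|^2 = 6.4644
Escaped at iteration 5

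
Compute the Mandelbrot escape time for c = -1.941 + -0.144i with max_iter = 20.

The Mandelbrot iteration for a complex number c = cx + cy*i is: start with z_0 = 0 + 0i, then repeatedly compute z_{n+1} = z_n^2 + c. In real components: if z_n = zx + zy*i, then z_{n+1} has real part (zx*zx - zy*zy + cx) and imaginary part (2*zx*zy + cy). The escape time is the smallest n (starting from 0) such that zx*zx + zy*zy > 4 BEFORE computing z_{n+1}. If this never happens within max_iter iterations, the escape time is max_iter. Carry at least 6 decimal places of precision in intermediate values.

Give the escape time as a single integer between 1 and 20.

Answer: 4

Derivation:
z_0 = 0 + 0i, c = -1.9410 + -0.1440i
Iter 1: z = -1.9410 + -0.1440i, |z|^2 = 3.7882
Iter 2: z = 1.8057 + 0.4150i, |z|^2 = 3.4329
Iter 3: z = 1.1475 + 1.3548i, |z|^2 = 3.1522
Iter 4: z = -2.4598 + 2.9652i, |z|^2 = 14.8429
Escaped at iteration 4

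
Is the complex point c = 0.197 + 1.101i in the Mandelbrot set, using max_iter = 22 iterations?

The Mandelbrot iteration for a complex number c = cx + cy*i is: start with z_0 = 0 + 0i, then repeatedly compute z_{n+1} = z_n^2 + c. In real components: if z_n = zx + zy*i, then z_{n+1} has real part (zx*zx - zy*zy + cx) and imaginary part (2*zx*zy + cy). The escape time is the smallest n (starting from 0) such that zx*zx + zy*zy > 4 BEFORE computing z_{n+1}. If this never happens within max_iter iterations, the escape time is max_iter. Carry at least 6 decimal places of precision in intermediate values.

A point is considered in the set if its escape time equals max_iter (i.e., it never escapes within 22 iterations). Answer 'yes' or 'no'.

Answer: no

Derivation:
z_0 = 0 + 0i, c = 0.1970 + 1.1010i
Iter 1: z = 0.1970 + 1.1010i, |z|^2 = 1.2510
Iter 2: z = -0.9764 + 1.5348i, |z|^2 = 3.3089
Iter 3: z = -1.2053 + -1.8961i, |z|^2 = 5.0479
Escaped at iteration 3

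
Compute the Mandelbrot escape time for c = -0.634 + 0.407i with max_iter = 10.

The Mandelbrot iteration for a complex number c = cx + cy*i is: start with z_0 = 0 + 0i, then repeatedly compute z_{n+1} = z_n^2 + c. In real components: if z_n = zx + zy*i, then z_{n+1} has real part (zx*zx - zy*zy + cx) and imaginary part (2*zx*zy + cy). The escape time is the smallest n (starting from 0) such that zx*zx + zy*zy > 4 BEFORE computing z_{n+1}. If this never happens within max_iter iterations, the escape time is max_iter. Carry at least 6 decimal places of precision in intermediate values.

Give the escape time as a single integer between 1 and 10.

Answer: 10

Derivation:
z_0 = 0 + 0i, c = -0.6340 + 0.4070i
Iter 1: z = -0.6340 + 0.4070i, |z|^2 = 0.5676
Iter 2: z = -0.3977 + -0.1091i, |z|^2 = 0.1701
Iter 3: z = -0.4877 + 0.4938i, |z|^2 = 0.4817
Iter 4: z = -0.6399 + -0.0746i, |z|^2 = 0.4151
Iter 5: z = -0.2301 + 0.5025i, |z|^2 = 0.3055
Iter 6: z = -0.8336 + 0.1757i, |z|^2 = 0.7258
Iter 7: z = 0.0300 + 0.1140i, |z|^2 = 0.0139
Iter 8: z = -0.6461 + 0.4138i, |z|^2 = 0.5887
Iter 9: z = -0.3878 + -0.1278i, |z|^2 = 0.1667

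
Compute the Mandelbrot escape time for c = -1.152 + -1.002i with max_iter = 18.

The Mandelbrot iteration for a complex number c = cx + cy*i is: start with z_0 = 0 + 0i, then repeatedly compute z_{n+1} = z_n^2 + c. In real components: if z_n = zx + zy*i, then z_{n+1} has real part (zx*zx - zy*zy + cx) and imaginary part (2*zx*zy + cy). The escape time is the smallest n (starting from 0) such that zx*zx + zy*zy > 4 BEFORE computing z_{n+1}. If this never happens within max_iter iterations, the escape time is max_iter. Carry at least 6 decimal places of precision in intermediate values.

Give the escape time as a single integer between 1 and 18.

Answer: 3

Derivation:
z_0 = 0 + 0i, c = -1.1520 + -1.0020i
Iter 1: z = -1.1520 + -1.0020i, |z|^2 = 2.3311
Iter 2: z = -0.8289 + 1.3066i, |z|^2 = 2.3943
Iter 3: z = -2.1721 + -3.1681i, |z|^2 = 14.7551
Escaped at iteration 3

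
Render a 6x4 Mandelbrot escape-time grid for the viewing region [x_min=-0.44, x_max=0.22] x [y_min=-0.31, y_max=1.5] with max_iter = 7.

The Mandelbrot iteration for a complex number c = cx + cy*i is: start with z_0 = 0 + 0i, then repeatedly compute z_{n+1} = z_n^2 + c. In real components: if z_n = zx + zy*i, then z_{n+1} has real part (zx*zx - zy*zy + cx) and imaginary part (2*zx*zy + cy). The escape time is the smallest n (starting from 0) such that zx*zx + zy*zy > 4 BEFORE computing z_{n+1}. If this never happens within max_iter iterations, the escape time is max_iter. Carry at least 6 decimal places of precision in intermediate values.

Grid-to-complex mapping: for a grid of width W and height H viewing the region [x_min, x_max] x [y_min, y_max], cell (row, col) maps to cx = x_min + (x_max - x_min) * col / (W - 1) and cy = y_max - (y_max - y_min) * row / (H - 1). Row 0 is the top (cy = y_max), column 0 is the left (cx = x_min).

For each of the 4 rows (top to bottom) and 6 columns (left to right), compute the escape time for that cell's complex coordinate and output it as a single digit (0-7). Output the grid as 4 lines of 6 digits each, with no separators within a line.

Answer: 222222
567754
777777
777777

Derivation:
(row=0, col=0): c = -0.4400 + 1.5000i → escape time 2
(row=0, col=1): c = -0.3080 + 1.5000i → escape time 2
(row=0, col=2): c = -0.1760 + 1.5000i → escape time 2
(row=0, col=3): c = -0.0440 + 1.5000i → escape time 2
(row=0, col=4): c = 0.0880 + 1.5000i → escape time 2
(row=0, col=5): c = 0.2200 + 1.5000i → escape time 2
(row=1, col=0): c = -0.4400 + 0.8967i → escape time 5
(row=1, col=1): c = -0.3080 + 0.8967i → escape time 6
(row=1, col=2): c = -0.1760 + 0.8967i → escape time 7
(row=1, col=3): c = -0.0440 + 0.8967i → escape time 7
(row=1, col=4): c = 0.0880 + 0.8967i → escape time 5
(row=1, col=5): c = 0.2200 + 0.8967i → escape time 4
(row=2, col=0): c = -0.4400 + 0.2933i → escape time 7
(row=2, col=1): c = -0.3080 + 0.2933i → escape time 7
(row=2, col=2): c = -0.1760 + 0.2933i → escape time 7
(row=2, col=3): c = -0.0440 + 0.2933i → escape time 7
(row=2, col=4): c = 0.0880 + 0.2933i → escape time 7
(row=2, col=5): c = 0.2200 + 0.2933i → escape time 7
(row=3, col=0): c = -0.4400 + -0.3100i → escape time 7
(row=3, col=1): c = -0.3080 + -0.3100i → escape time 7
(row=3, col=2): c = -0.1760 + -0.3100i → escape time 7
(row=3, col=3): c = -0.0440 + -0.3100i → escape time 7
(row=3, col=4): c = 0.0880 + -0.3100i → escape time 7
(row=3, col=5): c = 0.2200 + -0.3100i → escape time 7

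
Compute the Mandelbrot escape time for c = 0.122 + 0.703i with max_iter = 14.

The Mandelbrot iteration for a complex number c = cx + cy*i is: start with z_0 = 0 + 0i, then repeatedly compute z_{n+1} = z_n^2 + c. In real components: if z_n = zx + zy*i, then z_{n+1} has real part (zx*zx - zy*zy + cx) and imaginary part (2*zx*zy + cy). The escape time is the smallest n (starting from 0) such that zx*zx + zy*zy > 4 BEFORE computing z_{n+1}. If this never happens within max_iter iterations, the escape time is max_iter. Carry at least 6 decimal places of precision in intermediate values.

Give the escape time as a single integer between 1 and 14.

Answer: 8

Derivation:
z_0 = 0 + 0i, c = 0.1220 + 0.7030i
Iter 1: z = 0.1220 + 0.7030i, |z|^2 = 0.5091
Iter 2: z = -0.3573 + 0.8745i, |z|^2 = 0.8925
Iter 3: z = -0.5151 + 0.0780i, |z|^2 = 0.2714
Iter 4: z = 0.3813 + 0.6226i, |z|^2 = 0.5330
Iter 5: z = -0.1203 + 1.1778i, |z|^2 = 1.4016
Iter 6: z = -1.2507 + 0.4196i, |z|^2 = 1.7403
Iter 7: z = 1.5101 + -0.3467i, |z|^2 = 2.4006
Iter 8: z = 2.2822 + -0.3440i, |z|^2 = 5.3269
Escaped at iteration 8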